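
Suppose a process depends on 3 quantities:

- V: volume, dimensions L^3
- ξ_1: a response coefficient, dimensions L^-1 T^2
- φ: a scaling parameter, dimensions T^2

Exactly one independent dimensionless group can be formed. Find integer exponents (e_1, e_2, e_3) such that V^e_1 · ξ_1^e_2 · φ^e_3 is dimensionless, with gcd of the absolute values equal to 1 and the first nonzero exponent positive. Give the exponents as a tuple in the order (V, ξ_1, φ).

L: e_1·(3) + e_2·(-1) + e_3·(0) = 0
T: e_1·(0) + e_2·(2) + e_3·(2) = 0
Solving this homogeneous linear system for the smallest-integer solution (first nonzero entry positive) gives (1, 3, -3).

(1, 3, -3)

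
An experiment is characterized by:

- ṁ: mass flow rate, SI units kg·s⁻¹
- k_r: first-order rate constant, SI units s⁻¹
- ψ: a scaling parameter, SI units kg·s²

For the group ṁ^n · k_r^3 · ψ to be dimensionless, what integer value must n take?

-1

Balance the M exponent: (1)·n from ṁ, plus 3·(0) + (1) = 1 from the rest, must sum to zero.
n + 1 = 0, so n = -1.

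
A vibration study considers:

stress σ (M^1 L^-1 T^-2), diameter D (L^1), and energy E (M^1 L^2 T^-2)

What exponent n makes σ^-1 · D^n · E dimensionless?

Balance the L exponent: (1)·n from D, plus −(-1) + (2) = 3 from the rest, must sum to zero.
n + 3 = 0, so n = -3.

-3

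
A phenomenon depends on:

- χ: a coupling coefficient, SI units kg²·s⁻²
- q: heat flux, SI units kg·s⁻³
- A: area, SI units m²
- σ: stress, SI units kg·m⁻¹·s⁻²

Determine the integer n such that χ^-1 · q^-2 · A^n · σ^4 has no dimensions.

Balance the L exponent: (2)·n from A, plus −(0) − 2·(0) + 4·(-1) = -4 from the rest, must sum to zero.
2n − 4 = 0, so n = 2.

2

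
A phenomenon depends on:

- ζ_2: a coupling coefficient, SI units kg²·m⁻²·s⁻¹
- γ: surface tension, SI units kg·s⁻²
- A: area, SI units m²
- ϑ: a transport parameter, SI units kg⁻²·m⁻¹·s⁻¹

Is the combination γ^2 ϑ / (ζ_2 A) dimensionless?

Sum the exponent of each base dimension across the product:
  M: −[ζ_2]_M + 2·[γ]_M − [A]_M + [ϑ]_M = −(2) + 2·(1) − (0) + (-2) = -2
  L: −[ζ_2]_L + 2·[γ]_L − [A]_L + [ϑ]_L = −(-2) + 2·(0) − (2) + (-1) = -1
  T: −[ζ_2]_T + 2·[γ]_T − [A]_T + [ϑ]_T = −(-1) + 2·(-2) − (0) + (-1) = -4
Net dimensions [M⁻² L⁻¹ T⁻⁴] ≠ [1] — not dimensionless.

no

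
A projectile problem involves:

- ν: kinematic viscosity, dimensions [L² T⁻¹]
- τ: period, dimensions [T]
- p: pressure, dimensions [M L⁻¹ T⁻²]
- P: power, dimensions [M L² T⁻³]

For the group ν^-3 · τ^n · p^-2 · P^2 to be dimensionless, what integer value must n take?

-1

Balance the T exponent: (1)·n from τ, plus −3·(-1) − 2·(-2) + 2·(-3) = 1 from the rest, must sum to zero.
n + 1 = 0, so n = -1.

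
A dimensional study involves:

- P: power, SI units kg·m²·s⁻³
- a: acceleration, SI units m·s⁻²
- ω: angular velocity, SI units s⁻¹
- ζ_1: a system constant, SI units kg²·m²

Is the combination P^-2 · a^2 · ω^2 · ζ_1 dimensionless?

Sum the exponent of each base dimension across the product:
  M: −2·[P]_M + 2·[a]_M + 2·[ω]_M + [ζ_1]_M = −2·(1) + 2·(0) + 2·(0) + (2) = 0
  L: −2·[P]_L + 2·[a]_L + 2·[ω]_L + [ζ_1]_L = −2·(2) + 2·(1) + 2·(0) + (2) = 0
  T: −2·[P]_T + 2·[a]_T + 2·[ω]_T + [ζ_1]_T = −2·(-3) + 2·(-2) + 2·(-1) + (0) = 0
All base exponents vanish — dimensionless.

yes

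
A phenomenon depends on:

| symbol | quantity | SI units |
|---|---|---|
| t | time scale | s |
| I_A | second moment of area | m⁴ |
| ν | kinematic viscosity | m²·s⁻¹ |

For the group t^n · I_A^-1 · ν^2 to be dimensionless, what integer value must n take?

Balance the T exponent: (1)·n from t, plus −(0) + 2·(-1) = -2 from the rest, must sum to zero.
n − 2 = 0, so n = 2.

2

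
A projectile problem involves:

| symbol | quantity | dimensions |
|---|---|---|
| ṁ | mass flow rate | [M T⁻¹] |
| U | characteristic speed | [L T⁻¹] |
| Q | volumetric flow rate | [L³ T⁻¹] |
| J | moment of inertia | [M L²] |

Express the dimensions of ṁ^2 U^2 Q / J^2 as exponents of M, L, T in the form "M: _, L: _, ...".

Collect each base-dimension exponent across the product:
  M: 2·(1) + 2·(0) + (0) − 2·(1) = 0
  L: 2·(0) + 2·(1) + (3) − 2·(2) = 1
  T: 2·(-1) + 2·(-1) + (-1) − 2·(0) = -5
So the dimensions are [L T⁻⁵].

M: 0, L: 1, T: -5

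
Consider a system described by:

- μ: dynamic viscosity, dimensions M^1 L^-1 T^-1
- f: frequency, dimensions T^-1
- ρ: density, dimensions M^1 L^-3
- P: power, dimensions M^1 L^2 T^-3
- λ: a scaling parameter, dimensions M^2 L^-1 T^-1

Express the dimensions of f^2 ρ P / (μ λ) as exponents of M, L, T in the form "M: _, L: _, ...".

Collect each base-dimension exponent across the product:
  M: −(1) + 2·(0) + (1) + (1) − (2) = -1
  L: −(-1) + 2·(0) + (-3) + (2) − (-1) = 1
  T: −(-1) + 2·(-1) + (0) + (-3) − (-1) = -3
So the dimensions are [M⁻¹ L T⁻³].

M: -1, L: 1, T: -3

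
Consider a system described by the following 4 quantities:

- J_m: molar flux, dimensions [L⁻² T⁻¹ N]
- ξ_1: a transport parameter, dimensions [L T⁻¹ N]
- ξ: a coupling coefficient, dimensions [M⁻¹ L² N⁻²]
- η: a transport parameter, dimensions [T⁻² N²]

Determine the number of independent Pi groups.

There are 4 variables and 4 base dimensions (M, L, T, N).
The dimension matrix has rank 3 (less than 4: the dimension vectors are linearly dependent).
Independent dimensionless groups: 4 − 3 = 1.

1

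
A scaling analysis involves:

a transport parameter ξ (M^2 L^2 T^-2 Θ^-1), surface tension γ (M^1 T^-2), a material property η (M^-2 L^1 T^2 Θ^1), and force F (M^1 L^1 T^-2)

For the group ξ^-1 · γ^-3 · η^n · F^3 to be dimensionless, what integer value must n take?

-1

Balance the M exponent: (-2)·n from η, plus −(2) − 3·(1) + 3·(1) = -2 from the rest, must sum to zero.
-2n − 2 = 0, so n = -1.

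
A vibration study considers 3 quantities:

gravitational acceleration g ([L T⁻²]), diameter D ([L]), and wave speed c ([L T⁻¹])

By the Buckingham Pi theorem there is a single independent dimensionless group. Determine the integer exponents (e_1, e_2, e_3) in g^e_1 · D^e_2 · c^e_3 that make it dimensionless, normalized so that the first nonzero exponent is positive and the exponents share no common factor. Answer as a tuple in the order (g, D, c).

L: e_1·(1) + e_2·(1) + e_3·(1) = 0
T: e_1·(-2) + e_2·(0) + e_3·(-1) = 0
Solving this homogeneous linear system for the smallest-integer solution (first nonzero entry positive) gives (1, 1, -2).

(1, 1, -2)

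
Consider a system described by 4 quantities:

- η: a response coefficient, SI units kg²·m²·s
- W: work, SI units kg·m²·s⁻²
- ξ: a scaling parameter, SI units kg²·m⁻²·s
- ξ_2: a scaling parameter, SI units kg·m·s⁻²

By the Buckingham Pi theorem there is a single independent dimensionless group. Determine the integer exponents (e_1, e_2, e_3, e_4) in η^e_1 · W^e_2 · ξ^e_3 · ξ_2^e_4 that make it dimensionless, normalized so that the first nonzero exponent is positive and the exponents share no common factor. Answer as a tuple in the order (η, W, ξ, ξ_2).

(1, -4, -1, 4)

M: e_1·(2) + e_2·(1) + e_3·(2) + e_4·(1) = 0
L: e_1·(2) + e_2·(2) + e_3·(-2) + e_4·(1) = 0
T: e_1·(1) + e_2·(-2) + e_3·(1) + e_4·(-2) = 0
Solving this homogeneous linear system for the smallest-integer solution (first nonzero entry positive) gives (1, -4, -1, 4).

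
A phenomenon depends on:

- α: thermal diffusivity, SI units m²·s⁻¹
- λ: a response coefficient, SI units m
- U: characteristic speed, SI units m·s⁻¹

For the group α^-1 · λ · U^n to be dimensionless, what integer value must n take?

1

Balance the L exponent: (1)·n from U, plus −(2) + (1) = -1 from the rest, must sum to zero.
n − 1 = 0, so n = 1.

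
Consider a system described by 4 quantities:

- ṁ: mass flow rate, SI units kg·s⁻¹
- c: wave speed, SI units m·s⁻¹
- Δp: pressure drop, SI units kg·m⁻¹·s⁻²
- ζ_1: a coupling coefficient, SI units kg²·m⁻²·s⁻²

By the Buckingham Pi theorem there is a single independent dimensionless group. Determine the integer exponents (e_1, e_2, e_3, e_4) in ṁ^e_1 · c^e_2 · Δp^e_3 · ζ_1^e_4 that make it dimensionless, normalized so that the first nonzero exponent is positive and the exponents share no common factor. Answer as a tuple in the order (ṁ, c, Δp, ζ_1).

M: e_1·(1) + e_2·(0) + e_3·(1) + e_4·(2) = 0
L: e_1·(0) + e_2·(1) + e_3·(-1) + e_4·(-2) = 0
T: e_1·(-1) + e_2·(-1) + e_3·(-2) + e_4·(-2) = 0
Solving this homogeneous linear system for the smallest-integer solution (first nonzero entry positive) gives (1, -1, 1, -1).

(1, -1, 1, -1)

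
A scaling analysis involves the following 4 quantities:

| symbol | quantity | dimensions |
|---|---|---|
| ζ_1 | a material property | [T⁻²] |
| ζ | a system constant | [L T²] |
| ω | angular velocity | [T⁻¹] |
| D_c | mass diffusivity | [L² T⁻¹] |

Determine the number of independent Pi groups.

There are 4 variables and 2 base dimensions (L, T).
The dimension matrix has rank 2.
Independent dimensionless groups: 4 − 2 = 2.

2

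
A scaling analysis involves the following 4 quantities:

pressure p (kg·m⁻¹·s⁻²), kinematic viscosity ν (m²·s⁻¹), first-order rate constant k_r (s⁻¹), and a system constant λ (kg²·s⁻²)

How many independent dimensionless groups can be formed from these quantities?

1

There are 4 variables and 3 base dimensions (M, L, T).
The dimension matrix has rank 3.
Independent dimensionless groups: 4 − 3 = 1.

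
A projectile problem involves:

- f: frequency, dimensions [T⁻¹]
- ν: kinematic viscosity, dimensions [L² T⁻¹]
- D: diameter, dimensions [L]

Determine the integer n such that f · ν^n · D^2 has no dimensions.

Balance the L exponent: (2)·n from ν, plus (0) + 2·(1) = 2 from the rest, must sum to zero.
2n + 2 = 0, so n = -1.

-1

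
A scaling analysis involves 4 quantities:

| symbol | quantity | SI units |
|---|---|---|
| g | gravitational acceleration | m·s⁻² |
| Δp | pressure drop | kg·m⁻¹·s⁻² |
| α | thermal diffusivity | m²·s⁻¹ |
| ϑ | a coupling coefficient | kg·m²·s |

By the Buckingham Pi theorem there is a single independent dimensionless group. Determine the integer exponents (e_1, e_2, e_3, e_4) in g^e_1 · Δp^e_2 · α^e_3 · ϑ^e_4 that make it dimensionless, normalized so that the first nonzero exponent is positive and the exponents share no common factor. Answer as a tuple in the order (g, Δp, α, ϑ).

M: e_1·(0) + e_2·(1) + e_3·(0) + e_4·(1) = 0
L: e_1·(1) + e_2·(-1) + e_3·(2) + e_4·(2) = 0
T: e_1·(-2) + e_2·(-2) + e_3·(-1) + e_4·(1) = 0
Solving this homogeneous linear system for the smallest-integer solution (first nonzero entry positive) gives (3, -1, -3, 1).

(3, -1, -3, 1)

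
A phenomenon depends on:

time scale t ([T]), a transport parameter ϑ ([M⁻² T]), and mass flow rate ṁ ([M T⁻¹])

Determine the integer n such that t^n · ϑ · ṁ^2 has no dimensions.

1

Balance the T exponent: (1)·n from t, plus (1) + 2·(-1) = -1 from the rest, must sum to zero.
n − 1 = 0, so n = 1.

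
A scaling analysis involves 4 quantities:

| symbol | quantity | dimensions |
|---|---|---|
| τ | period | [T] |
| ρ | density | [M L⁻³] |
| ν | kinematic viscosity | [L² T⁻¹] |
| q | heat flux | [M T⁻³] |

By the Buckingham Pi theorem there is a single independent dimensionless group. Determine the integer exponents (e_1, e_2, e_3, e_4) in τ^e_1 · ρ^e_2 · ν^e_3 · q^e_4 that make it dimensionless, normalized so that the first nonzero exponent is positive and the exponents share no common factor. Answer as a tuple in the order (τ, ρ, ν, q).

(3, -2, -3, 2)

M: e_1·(0) + e_2·(1) + e_3·(0) + e_4·(1) = 0
L: e_1·(0) + e_2·(-3) + e_3·(2) + e_4·(0) = 0
T: e_1·(1) + e_2·(0) + e_3·(-1) + e_4·(-3) = 0
Solving this homogeneous linear system for the smallest-integer solution (first nonzero entry positive) gives (3, -2, -3, 2).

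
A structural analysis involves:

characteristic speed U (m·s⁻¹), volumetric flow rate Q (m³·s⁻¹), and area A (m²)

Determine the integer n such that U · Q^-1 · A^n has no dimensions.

1

Balance the L exponent: (2)·n from A, plus (1) − (3) = -2 from the rest, must sum to zero.
2n − 2 = 0, so n = 1.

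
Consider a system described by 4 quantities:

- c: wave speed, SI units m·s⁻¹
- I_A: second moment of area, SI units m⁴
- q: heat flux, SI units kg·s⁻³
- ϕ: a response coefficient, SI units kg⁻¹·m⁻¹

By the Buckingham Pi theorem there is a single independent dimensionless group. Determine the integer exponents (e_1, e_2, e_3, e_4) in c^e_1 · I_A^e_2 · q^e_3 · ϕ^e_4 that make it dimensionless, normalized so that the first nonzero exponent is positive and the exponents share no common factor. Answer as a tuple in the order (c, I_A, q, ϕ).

M: e_1·(0) + e_2·(0) + e_3·(1) + e_4·(-1) = 0
L: e_1·(1) + e_2·(4) + e_3·(0) + e_4·(-1) = 0
T: e_1·(-1) + e_2·(0) + e_3·(-3) + e_4·(0) = 0
Solving this homogeneous linear system for the smallest-integer solution (first nonzero entry positive) gives (3, -1, -1, -1).

(3, -1, -1, -1)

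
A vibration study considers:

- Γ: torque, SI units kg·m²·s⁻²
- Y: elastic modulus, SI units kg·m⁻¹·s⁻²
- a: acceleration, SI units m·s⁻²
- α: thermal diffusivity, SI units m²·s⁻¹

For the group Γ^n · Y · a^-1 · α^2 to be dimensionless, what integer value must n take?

-1

Balance the M exponent: (1)·n from Γ, plus (1) − (0) + 2·(0) = 1 from the rest, must sum to zero.
n + 1 = 0, so n = -1.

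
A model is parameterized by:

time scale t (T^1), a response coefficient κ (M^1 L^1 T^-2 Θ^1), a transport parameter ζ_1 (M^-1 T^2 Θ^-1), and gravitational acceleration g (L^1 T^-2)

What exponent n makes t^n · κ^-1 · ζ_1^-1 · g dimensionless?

Balance the T exponent: (1)·n from t, plus −(-2) − (2) + (-2) = -2 from the rest, must sum to zero.
n − 2 = 0, so n = 2.

2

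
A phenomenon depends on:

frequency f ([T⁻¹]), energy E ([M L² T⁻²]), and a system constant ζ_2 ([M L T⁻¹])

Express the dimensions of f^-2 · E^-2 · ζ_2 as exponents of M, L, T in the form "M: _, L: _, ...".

M: -1, L: -3, T: 5

Collect each base-dimension exponent across the product:
  M: −2·(0) − 2·(1) + (1) = -1
  L: −2·(0) − 2·(2) + (1) = -3
  T: −2·(-1) − 2·(-2) + (-1) = 5
So the dimensions are [M⁻¹ L⁻³ T⁵].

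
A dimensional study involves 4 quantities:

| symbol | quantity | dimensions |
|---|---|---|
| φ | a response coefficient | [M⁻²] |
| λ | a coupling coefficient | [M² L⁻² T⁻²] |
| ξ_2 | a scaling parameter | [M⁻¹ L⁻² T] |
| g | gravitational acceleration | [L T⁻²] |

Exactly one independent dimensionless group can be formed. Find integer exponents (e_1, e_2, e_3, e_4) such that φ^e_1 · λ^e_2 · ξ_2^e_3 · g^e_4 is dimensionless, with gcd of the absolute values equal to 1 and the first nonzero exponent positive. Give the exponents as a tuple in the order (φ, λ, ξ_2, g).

M: e_1·(-2) + e_2·(2) + e_3·(-1) + e_4·(0) = 0
L: e_1·(0) + e_2·(-2) + e_3·(-2) + e_4·(1) = 0
T: e_1·(0) + e_2·(-2) + e_3·(1) + e_4·(-2) = 0
Solving this homogeneous linear system for the smallest-integer solution (first nonzero entry positive) gives (2, 1, -2, -2).

(2, 1, -2, -2)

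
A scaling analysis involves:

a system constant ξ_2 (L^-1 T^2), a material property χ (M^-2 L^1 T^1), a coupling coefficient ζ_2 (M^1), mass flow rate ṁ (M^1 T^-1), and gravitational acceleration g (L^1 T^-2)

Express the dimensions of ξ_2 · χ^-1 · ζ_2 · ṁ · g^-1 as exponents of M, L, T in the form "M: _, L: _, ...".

M: 4, L: -3, T: 2

Collect each base-dimension exponent across the product:
  M: (0) − (-2) + (1) + (1) − (0) = 4
  L: (-1) − (1) + (0) + (0) − (1) = -3
  T: (2) − (1) + (0) + (-1) − (-2) = 2
So the dimensions are [M⁴ L⁻³ T²].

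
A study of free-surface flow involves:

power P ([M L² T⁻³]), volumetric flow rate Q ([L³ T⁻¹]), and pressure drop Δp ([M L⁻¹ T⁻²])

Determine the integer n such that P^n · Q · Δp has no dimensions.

Balance the M exponent: (1)·n from P, plus (0) + (1) = 1 from the rest, must sum to zero.
n + 1 = 0, so n = -1.

-1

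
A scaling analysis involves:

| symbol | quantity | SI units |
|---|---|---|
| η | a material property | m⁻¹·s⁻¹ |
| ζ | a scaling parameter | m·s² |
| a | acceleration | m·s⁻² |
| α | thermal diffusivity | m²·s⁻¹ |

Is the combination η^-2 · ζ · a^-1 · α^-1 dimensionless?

no

Sum the exponent of each base dimension across the product:
  L: −2·[η]_L + [ζ]_L − [a]_L − [α]_L = −2·(-1) + (1) − (1) − (2) = 0
  T: −2·[η]_T + [ζ]_T − [a]_T − [α]_T = −2·(-1) + (2) − (-2) − (-1) = 7
Net dimensions [T⁷] ≠ [1] — not dimensionless.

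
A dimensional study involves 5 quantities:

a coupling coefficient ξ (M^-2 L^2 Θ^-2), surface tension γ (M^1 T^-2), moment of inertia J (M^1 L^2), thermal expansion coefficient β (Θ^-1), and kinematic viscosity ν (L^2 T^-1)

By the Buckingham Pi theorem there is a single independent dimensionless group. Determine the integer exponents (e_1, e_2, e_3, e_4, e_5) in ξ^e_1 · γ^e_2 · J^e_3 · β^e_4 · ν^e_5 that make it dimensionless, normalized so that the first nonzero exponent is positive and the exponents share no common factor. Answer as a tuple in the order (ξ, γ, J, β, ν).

(1, 1, 1, -2, -2)

M: e_1·(-2) + e_2·(1) + e_3·(1) + e_4·(0) + e_5·(0) = 0
L: e_1·(2) + e_2·(0) + e_3·(2) + e_4·(0) + e_5·(2) = 0
T: e_1·(0) + e_2·(-2) + e_3·(0) + e_4·(0) + e_5·(-1) = 0
Θ: e_1·(-2) + e_2·(0) + e_3·(0) + e_4·(-1) + e_5·(0) = 0
Solving this homogeneous linear system for the smallest-integer solution (first nonzero entry positive) gives (1, 1, 1, -2, -2).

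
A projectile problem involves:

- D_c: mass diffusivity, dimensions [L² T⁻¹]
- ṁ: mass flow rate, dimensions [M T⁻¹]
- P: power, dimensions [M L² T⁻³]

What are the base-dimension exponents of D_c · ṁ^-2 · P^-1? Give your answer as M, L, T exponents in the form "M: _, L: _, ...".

Collect each base-dimension exponent across the product:
  M: (0) − 2·(1) − (1) = -3
  L: (2) − 2·(0) − (2) = 0
  T: (-1) − 2·(-1) − (-3) = 4
So the dimensions are [M⁻³ T⁴].

M: -3, L: 0, T: 4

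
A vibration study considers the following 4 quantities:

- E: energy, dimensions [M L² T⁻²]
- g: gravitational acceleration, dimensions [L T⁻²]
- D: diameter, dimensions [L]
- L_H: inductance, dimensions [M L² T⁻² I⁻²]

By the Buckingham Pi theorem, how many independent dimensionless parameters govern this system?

0

There are 4 variables and 4 base dimensions (M, L, T, I).
The dimension matrix has rank 4.
Independent dimensionless groups: 4 − 4 = 0.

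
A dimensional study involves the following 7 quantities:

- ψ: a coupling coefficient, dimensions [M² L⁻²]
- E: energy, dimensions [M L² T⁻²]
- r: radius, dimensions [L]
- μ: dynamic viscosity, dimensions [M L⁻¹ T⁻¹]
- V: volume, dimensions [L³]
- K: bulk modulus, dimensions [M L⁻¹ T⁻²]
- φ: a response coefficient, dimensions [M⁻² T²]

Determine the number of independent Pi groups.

4

There are 7 variables and 3 base dimensions (M, L, T).
The dimension matrix has rank 3.
Independent dimensionless groups: 7 − 3 = 4.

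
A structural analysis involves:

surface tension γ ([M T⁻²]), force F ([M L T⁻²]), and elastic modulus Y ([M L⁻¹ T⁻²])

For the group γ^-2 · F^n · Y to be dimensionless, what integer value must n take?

Balance the M exponent: (1)·n from F, plus −2·(1) + (1) = -1 from the rest, must sum to zero.
n − 1 = 0, so n = 1.

1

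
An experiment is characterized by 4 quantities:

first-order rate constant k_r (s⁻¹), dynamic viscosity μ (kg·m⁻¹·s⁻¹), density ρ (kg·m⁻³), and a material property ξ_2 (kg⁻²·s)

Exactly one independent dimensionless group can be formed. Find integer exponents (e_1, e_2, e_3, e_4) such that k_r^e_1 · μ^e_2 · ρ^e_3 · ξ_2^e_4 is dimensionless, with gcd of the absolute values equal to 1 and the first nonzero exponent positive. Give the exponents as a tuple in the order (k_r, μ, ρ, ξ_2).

(2, -3, 1, -1)

M: e_1·(0) + e_2·(1) + e_3·(1) + e_4·(-2) = 0
L: e_1·(0) + e_2·(-1) + e_3·(-3) + e_4·(0) = 0
T: e_1·(-1) + e_2·(-1) + e_3·(0) + e_4·(1) = 0
Solving this homogeneous linear system for the smallest-integer solution (first nonzero entry positive) gives (2, -3, 1, -1).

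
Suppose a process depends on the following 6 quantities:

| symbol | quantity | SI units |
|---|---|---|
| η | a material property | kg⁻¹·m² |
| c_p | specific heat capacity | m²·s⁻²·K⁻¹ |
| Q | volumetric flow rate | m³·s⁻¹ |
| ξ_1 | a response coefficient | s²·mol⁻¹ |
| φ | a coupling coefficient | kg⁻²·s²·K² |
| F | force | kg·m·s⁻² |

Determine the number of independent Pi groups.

1

There are 6 variables and 5 base dimensions (M, L, T, Θ, N).
The dimension matrix has rank 5.
Independent dimensionless groups: 6 − 5 = 1.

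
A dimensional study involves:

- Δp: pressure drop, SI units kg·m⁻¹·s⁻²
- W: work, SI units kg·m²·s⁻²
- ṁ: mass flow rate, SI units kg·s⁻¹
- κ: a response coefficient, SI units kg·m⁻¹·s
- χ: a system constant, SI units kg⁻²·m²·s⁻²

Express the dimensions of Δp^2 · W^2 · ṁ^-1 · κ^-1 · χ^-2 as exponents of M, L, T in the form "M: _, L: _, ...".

M: 6, L: -1, T: -4

Collect each base-dimension exponent across the product:
  M: 2·(1) + 2·(1) − (1) − (1) − 2·(-2) = 6
  L: 2·(-1) + 2·(2) − (0) − (-1) − 2·(2) = -1
  T: 2·(-2) + 2·(-2) − (-1) − (1) − 2·(-2) = -4
So the dimensions are [M⁶ L⁻¹ T⁻⁴].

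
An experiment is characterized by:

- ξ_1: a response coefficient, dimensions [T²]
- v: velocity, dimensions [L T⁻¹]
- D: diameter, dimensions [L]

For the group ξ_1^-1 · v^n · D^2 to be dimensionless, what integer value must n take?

Balance the L exponent: (1)·n from v, plus −(0) + 2·(1) = 2 from the rest, must sum to zero.
n + 2 = 0, so n = -2.

-2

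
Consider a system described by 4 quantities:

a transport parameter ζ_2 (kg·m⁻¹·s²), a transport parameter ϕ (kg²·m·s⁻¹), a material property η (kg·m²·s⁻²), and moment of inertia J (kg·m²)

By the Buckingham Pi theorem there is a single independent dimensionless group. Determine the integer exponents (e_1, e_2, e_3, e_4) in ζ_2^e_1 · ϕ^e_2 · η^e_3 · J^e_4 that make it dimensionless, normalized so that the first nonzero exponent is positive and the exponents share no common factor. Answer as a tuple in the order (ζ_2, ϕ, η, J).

(2, -2, 3, -1)

M: e_1·(1) + e_2·(2) + e_3·(1) + e_4·(1) = 0
L: e_1·(-1) + e_2·(1) + e_3·(2) + e_4·(2) = 0
T: e_1·(2) + e_2·(-1) + e_3·(-2) + e_4·(0) = 0
Solving this homogeneous linear system for the smallest-integer solution (first nonzero entry positive) gives (2, -2, 3, -1).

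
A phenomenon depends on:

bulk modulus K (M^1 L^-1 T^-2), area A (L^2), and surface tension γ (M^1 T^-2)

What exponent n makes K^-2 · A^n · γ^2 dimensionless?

Balance the L exponent: (2)·n from A, plus −2·(-1) + 2·(0) = 2 from the rest, must sum to zero.
2n + 2 = 0, so n = -1.

-1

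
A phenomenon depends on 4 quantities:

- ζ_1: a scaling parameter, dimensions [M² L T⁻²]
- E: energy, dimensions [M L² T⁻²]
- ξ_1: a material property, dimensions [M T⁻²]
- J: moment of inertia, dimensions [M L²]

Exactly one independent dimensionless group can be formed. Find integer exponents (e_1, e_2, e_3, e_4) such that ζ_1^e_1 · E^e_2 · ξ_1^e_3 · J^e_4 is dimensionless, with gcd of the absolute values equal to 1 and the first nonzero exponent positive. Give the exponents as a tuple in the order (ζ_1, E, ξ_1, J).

(2, 1, -3, -2)

M: e_1·(2) + e_2·(1) + e_3·(1) + e_4·(1) = 0
L: e_1·(1) + e_2·(2) + e_3·(0) + e_4·(2) = 0
T: e_1·(-2) + e_2·(-2) + e_3·(-2) + e_4·(0) = 0
Solving this homogeneous linear system for the smallest-integer solution (first nonzero entry positive) gives (2, 1, -3, -2).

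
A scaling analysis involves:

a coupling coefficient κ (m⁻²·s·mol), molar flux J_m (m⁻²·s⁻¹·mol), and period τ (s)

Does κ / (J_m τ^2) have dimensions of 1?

Sum the exponent of each base dimension across the product:
  M: [κ]_M − [J_m]_M − 2·[τ]_M = (0) − (0) − 2·(0) = 0
  L: [κ]_L − [J_m]_L − 2·[τ]_L = (-2) − (-2) − 2·(0) = 0
  T: [κ]_T − [J_m]_T − 2·[τ]_T = (1) − (-1) − 2·(1) = 0
  N: [κ]_N − [J_m]_N − 2·[τ]_N = (1) − (1) − 2·(0) = 0
All base exponents vanish — dimensionless.

yes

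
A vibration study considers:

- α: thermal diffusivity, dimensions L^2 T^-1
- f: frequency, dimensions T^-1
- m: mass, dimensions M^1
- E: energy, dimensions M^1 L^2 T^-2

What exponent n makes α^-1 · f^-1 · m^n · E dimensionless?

-1

Balance the M exponent: (1)·n from m, plus −(0) − (0) + (1) = 1 from the rest, must sum to zero.
n + 1 = 0, so n = -1.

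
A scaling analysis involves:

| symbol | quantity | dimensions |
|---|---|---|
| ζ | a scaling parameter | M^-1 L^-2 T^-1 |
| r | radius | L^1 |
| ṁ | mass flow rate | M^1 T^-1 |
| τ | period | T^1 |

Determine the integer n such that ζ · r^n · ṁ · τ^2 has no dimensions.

2

Balance the L exponent: (1)·n from r, plus (-2) + (0) + 2·(0) = -2 from the rest, must sum to zero.
n − 2 = 0, so n = 2.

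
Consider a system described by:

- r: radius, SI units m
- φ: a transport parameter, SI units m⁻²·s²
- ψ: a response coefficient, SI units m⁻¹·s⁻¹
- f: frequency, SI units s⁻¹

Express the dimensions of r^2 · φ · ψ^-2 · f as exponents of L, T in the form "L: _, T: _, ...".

Collect each base-dimension exponent across the product:
  L: 2·(1) + (-2) − 2·(-1) + (0) = 2
  T: 2·(0) + (2) − 2·(-1) + (-1) = 3
So the dimensions are [L² T³].

L: 2, T: 3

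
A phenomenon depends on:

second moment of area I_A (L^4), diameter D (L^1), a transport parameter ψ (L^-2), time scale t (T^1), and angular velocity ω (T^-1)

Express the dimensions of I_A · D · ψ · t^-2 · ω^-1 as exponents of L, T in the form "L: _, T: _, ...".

Collect each base-dimension exponent across the product:
  L: (4) + (1) + (-2) − 2·(0) − (0) = 3
  T: (0) + (0) + (0) − 2·(1) − (-1) = -1
So the dimensions are [L³ T⁻¹].

L: 3, T: -1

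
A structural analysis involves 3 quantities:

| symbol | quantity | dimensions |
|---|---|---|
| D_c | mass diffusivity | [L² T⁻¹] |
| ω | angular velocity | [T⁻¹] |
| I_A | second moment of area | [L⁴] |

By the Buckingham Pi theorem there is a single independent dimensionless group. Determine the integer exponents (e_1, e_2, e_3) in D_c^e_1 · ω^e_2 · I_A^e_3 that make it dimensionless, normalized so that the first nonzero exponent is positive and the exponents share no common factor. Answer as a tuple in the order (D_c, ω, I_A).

L: e_1·(2) + e_2·(0) + e_3·(4) = 0
T: e_1·(-1) + e_2·(-1) + e_3·(0) = 0
Solving this homogeneous linear system for the smallest-integer solution (first nonzero entry positive) gives (2, -2, -1).

(2, -2, -1)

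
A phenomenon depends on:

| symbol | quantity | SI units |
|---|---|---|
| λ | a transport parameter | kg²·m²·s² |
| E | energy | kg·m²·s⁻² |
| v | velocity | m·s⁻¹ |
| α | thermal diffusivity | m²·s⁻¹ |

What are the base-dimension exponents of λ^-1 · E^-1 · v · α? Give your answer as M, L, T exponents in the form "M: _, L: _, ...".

Collect each base-dimension exponent across the product:
  M: −(2) − (1) + (0) + (0) = -3
  L: −(2) − (2) + (1) + (2) = -1
  T: −(2) − (-2) + (-1) + (-1) = -2
So the dimensions are [M⁻³ L⁻¹ T⁻²].

M: -3, L: -1, T: -2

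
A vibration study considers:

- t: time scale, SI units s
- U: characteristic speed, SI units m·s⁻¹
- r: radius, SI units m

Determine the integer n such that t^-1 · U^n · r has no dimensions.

-1

Balance the L exponent: (1)·n from U, plus −(0) + (1) = 1 from the rest, must sum to zero.
n + 1 = 0, so n = -1.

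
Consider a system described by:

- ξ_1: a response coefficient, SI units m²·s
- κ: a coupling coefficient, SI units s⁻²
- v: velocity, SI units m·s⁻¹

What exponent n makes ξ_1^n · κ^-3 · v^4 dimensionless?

Balance the L exponent: (2)·n from ξ_1, plus −3·(0) + 4·(1) = 4 from the rest, must sum to zero.
2n + 4 = 0, so n = -2.

-2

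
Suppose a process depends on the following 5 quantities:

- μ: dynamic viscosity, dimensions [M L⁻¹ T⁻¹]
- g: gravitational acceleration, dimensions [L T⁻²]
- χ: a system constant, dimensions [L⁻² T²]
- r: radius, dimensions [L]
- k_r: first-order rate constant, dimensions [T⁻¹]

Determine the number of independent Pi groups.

2

There are 5 variables and 3 base dimensions (M, L, T).
The dimension matrix has rank 3.
Independent dimensionless groups: 5 − 3 = 2.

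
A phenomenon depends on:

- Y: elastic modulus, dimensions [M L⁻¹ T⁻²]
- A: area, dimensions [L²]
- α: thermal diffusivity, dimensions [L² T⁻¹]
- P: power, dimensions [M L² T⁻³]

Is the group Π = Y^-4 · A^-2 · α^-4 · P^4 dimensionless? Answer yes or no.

yes

Sum the exponent of each base dimension across the product:
  M: −4·[Y]_M − 2·[A]_M − 4·[α]_M + 4·[P]_M = −4·(1) − 2·(0) − 4·(0) + 4·(1) = 0
  L: −4·[Y]_L − 2·[A]_L − 4·[α]_L + 4·[P]_L = −4·(-1) − 2·(2) − 4·(2) + 4·(2) = 0
  T: −4·[Y]_T − 2·[A]_T − 4·[α]_T + 4·[P]_T = −4·(-2) − 2·(0) − 4·(-1) + 4·(-3) = 0
All base exponents vanish — dimensionless.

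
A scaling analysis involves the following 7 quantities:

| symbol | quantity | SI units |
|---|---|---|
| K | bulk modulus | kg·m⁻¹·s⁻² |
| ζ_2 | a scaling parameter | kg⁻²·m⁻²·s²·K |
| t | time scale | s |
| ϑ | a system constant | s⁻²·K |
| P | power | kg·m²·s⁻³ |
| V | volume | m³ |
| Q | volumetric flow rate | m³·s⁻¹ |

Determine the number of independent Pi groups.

3

There are 7 variables and 4 base dimensions (M, L, T, Θ).
The dimension matrix has rank 4.
Independent dimensionless groups: 7 − 4 = 3.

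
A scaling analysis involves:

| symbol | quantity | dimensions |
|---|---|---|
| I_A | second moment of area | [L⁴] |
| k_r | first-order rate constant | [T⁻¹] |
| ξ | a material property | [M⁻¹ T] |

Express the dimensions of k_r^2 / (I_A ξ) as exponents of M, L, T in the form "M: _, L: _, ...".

M: 1, L: -4, T: -3

Collect each base-dimension exponent across the product:
  M: −(0) + 2·(0) − (-1) = 1
  L: −(4) + 2·(0) − (0) = -4
  T: −(0) + 2·(-1) − (1) = -3
So the dimensions are [M L⁻⁴ T⁻³].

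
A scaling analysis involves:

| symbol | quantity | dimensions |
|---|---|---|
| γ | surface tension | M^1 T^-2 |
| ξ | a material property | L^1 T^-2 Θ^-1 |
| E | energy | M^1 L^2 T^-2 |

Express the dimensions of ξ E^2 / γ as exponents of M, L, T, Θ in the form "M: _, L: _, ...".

M: 1, L: 5, T: -4, Θ: -1

Collect each base-dimension exponent across the product:
  M: −(1) + (0) + 2·(1) = 1
  L: −(0) + (1) + 2·(2) = 5
  T: −(-2) + (-2) + 2·(-2) = -4
  Θ: −(0) + (-1) + 2·(0) = -1
So the dimensions are [M L⁵ T⁻⁴ Θ⁻¹].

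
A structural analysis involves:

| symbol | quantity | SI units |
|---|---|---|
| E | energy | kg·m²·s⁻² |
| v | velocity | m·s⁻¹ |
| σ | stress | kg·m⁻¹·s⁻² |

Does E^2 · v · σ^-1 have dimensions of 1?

no

Sum the exponent of each base dimension across the product:
  M: 2·[E]_M + [v]_M − [σ]_M = 2·(1) + (0) − (1) = 1
  L: 2·[E]_L + [v]_L − [σ]_L = 2·(2) + (1) − (-1) = 6
  T: 2·[E]_T + [v]_T − [σ]_T = 2·(-2) + (-1) − (-2) = -3
Net dimensions [M L⁶ T⁻³] ≠ [1] — not dimensionless.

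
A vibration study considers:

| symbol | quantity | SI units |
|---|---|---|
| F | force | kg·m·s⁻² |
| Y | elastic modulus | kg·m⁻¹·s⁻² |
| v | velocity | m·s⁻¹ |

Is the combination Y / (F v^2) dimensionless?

Sum the exponent of each base dimension across the product:
  M: −[F]_M + [Y]_M − 2·[v]_M = −(1) + (1) − 2·(0) = 0
  L: −[F]_L + [Y]_L − 2·[v]_L = −(1) + (-1) − 2·(1) = -4
  T: −[F]_T + [Y]_T − 2·[v]_T = −(-2) + (-2) − 2·(-1) = 2
Net dimensions [L⁻⁴ T²] ≠ [1] — not dimensionless.

no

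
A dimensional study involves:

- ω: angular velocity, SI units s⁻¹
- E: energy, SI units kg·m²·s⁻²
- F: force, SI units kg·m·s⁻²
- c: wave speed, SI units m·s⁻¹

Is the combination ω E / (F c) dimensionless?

Sum the exponent of each base dimension across the product:
  M: [ω]_M + [E]_M − [F]_M − [c]_M = (0) + (1) − (1) − (0) = 0
  L: [ω]_L + [E]_L − [F]_L − [c]_L = (0) + (2) − (1) − (1) = 0
  T: [ω]_T + [E]_T − [F]_T − [c]_T = (-1) + (-2) − (-2) − (-1) = 0
  Θ: [ω]_Θ + [E]_Θ − [F]_Θ − [c]_Θ = (0) + (0) − (0) − (0) = 0
  N: [ω]_N + [E]_N − [F]_N − [c]_N = (0) + (0) − (0) − (0) = 0
All base exponents vanish — dimensionless.

yes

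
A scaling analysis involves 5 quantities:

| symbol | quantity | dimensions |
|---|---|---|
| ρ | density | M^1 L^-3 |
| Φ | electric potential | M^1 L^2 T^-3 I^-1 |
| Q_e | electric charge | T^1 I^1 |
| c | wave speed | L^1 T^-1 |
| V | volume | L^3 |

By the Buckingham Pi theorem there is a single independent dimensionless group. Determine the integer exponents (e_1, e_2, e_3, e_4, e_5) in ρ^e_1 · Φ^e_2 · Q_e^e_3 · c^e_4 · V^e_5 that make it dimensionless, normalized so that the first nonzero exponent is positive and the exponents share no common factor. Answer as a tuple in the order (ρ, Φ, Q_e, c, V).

(1, -1, -1, 2, 1)

M: e_1·(1) + e_2·(1) + e_3·(0) + e_4·(0) + e_5·(0) = 0
L: e_1·(-3) + e_2·(2) + e_3·(0) + e_4·(1) + e_5·(3) = 0
T: e_1·(0) + e_2·(-3) + e_3·(1) + e_4·(-1) + e_5·(0) = 0
I: e_1·(0) + e_2·(-1) + e_3·(1) + e_4·(0) + e_5·(0) = 0
Solving this homogeneous linear system for the smallest-integer solution (first nonzero entry positive) gives (1, -1, -1, 2, 1).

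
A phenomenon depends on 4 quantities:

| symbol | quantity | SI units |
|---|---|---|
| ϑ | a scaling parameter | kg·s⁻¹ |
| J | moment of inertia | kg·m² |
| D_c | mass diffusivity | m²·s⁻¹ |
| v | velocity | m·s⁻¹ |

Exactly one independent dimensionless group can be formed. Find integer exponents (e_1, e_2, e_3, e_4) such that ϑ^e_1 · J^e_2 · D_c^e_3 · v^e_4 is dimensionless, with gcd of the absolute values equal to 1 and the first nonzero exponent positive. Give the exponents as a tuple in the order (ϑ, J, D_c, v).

M: e_1·(1) + e_2·(1) + e_3·(0) + e_4·(0) = 0
L: e_1·(0) + e_2·(2) + e_3·(2) + e_4·(1) = 0
T: e_1·(-1) + e_2·(0) + e_3·(-1) + e_4·(-1) = 0
Solving this homogeneous linear system for the smallest-integer solution (first nonzero entry positive) gives (1, -1, 3, -4).

(1, -1, 3, -4)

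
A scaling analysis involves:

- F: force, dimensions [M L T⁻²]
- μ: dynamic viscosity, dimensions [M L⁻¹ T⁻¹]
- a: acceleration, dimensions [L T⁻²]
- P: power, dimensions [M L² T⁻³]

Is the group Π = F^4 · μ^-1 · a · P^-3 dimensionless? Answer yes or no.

yes

Sum the exponent of each base dimension across the product:
  M: 4·[F]_M − [μ]_M + [a]_M − 3·[P]_M = 4·(1) − (1) + (0) − 3·(1) = 0
  L: 4·[F]_L − [μ]_L + [a]_L − 3·[P]_L = 4·(1) − (-1) + (1) − 3·(2) = 0
  T: 4·[F]_T − [μ]_T + [a]_T − 3·[P]_T = 4·(-2) − (-1) + (-2) − 3·(-3) = 0
  Θ: 4·[F]_Θ − [μ]_Θ + [a]_Θ − 3·[P]_Θ = 4·(0) − (0) + (0) − 3·(0) = 0
All base exponents vanish — dimensionless.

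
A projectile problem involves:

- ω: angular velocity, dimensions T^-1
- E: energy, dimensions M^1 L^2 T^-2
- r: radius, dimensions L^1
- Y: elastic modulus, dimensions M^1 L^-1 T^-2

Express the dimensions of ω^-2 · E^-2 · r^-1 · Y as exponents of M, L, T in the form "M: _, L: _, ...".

Collect each base-dimension exponent across the product:
  M: −2·(0) − 2·(1) − (0) + (1) = -1
  L: −2·(0) − 2·(2) − (1) + (-1) = -6
  T: −2·(-1) − 2·(-2) − (0) + (-2) = 4
So the dimensions are [M⁻¹ L⁻⁶ T⁴].

M: -1, L: -6, T: 4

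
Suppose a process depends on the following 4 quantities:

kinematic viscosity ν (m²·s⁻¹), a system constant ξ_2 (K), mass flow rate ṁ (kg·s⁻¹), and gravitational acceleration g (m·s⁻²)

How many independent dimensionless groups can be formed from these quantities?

0

There are 4 variables and 4 base dimensions (M, L, T, Θ).
The dimension matrix has rank 4.
Independent dimensionless groups: 4 − 4 = 0.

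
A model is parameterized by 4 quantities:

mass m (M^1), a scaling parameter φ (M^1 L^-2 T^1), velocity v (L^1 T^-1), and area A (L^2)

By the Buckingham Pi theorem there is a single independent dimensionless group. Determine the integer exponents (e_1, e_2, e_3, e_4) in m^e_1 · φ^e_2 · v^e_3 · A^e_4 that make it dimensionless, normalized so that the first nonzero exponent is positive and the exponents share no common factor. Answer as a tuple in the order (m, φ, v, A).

(2, -2, -2, -1)

M: e_1·(1) + e_2·(1) + e_3·(0) + e_4·(0) = 0
L: e_1·(0) + e_2·(-2) + e_3·(1) + e_4·(2) = 0
T: e_1·(0) + e_2·(1) + e_3·(-1) + e_4·(0) = 0
Solving this homogeneous linear system for the smallest-integer solution (first nonzero entry positive) gives (2, -2, -2, -1).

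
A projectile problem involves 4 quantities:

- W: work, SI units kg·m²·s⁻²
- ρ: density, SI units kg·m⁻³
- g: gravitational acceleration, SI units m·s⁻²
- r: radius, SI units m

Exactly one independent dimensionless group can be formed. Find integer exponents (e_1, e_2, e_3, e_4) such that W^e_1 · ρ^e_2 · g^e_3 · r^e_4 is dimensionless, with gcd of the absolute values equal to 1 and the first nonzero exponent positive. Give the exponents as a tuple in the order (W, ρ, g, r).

(1, -1, -1, -4)

M: e_1·(1) + e_2·(1) + e_3·(0) + e_4·(0) = 0
L: e_1·(2) + e_2·(-3) + e_3·(1) + e_4·(1) = 0
T: e_1·(-2) + e_2·(0) + e_3·(-2) + e_4·(0) = 0
Solving this homogeneous linear system for the smallest-integer solution (first nonzero entry positive) gives (1, -1, -1, -4).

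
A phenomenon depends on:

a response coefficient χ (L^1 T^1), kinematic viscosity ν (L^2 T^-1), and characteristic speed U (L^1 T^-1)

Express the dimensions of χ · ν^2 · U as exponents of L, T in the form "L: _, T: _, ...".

L: 6, T: -2

Collect each base-dimension exponent across the product:
  L: (1) + 2·(2) + (1) = 6
  T: (1) + 2·(-1) + (-1) = -2
So the dimensions are [L⁶ T⁻²].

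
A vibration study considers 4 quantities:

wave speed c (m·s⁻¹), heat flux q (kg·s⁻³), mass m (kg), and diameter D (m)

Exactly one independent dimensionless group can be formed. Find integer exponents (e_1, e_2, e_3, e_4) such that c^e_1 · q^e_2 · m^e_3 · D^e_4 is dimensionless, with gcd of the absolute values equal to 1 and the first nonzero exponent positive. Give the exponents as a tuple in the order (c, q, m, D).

(3, -1, 1, -3)

M: e_1·(0) + e_2·(1) + e_3·(1) + e_4·(0) = 0
L: e_1·(1) + e_2·(0) + e_3·(0) + e_4·(1) = 0
T: e_1·(-1) + e_2·(-3) + e_3·(0) + e_4·(0) = 0
Solving this homogeneous linear system for the smallest-integer solution (first nonzero entry positive) gives (3, -1, 1, -3).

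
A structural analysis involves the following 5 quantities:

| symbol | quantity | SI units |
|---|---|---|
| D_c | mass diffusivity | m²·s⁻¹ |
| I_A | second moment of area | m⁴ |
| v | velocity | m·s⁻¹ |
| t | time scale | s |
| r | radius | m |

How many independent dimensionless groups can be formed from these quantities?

3

There are 5 variables and 2 base dimensions (L, T).
The dimension matrix has rank 2.
Independent dimensionless groups: 5 − 2 = 3.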